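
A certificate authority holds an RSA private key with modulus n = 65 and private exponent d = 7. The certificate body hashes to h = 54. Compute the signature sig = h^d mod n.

h^7 mod 65 = 24

24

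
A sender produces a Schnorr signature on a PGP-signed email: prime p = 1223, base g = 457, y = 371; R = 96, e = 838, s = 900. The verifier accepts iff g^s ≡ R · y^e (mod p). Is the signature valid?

valid

g^s mod p:
457^2 = 208849 ≡ 939
457^4 ≡ 939^2 = 881721 ≡ 1161
457^8 ≡ 1161^2 = 1347921 ≡ 175
457^16 ≡ 175^2 = 30625 ≡ 50
457^32 ≡ 50^2 = 2500 ≡ 54
457^64 ≡ 54^2 = 2916 ≡ 470
457^128 ≡ 470^2 = 220900 ≡ 760
457^256 ≡ 760^2 = 577600 ≡ 344
457^512 ≡ 344^2 = 118336 ≡ 928
900 = 512 + 256 + 128 + 4, so 457^900 ≡ 928·344·760·1161 ≡ 834 (mod 1223)
R · y^e mod p:
371^2 = 137641 ≡ 665
371^4 ≡ 665^2 = 442225 ≡ 722
371^8 ≡ 722^2 = 521284 ≡ 286
371^16 ≡ 286^2 = 81796 ≡ 1078
371^32 ≡ 1078^2 = 1162084 ≡ 234
371^64 ≡ 234^2 = 54756 ≡ 944
371^128 ≡ 944^2 = 891136 ≡ 792
371^256 ≡ 792^2 = 627264 ≡ 1088
371^512 ≡ 1088^2 = 1183744 ≡ 1103
838 = 512 + 256 + 64 + 4 + 2, so 371^838 ≡ 1103·1088·944·722·665 ≡ 238 (mod 1223)
96·238 = 22848 ≡ 834 (mod 1223)
834 ≡ 834 (mod 1223); signature holds.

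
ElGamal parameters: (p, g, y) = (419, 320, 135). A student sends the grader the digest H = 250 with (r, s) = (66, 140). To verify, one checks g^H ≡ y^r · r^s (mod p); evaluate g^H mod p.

320^2 = 102400 ≡ 164
320^4 ≡ 164^2 = 26896 ≡ 80
320^8 ≡ 80^2 = 6400 ≡ 115
320^16 ≡ 115^2 = 13225 ≡ 236
320^32 ≡ 236^2 = 55696 ≡ 388
320^64 ≡ 388^2 = 150544 ≡ 123
320^128 ≡ 123^2 = 15129 ≡ 45
250 = 128 + 64 + 32 + 16 + 8 + 2, so 320^250 ≡ 45·123·388·236·115·164 ≡ 137 (mod 419)

137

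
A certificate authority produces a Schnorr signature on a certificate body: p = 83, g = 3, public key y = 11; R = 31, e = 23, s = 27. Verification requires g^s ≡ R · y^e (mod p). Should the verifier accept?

g^s mod p:
3^27 mod 83 = 68
R · y^e mod p:
11^23 mod 83 = 23
31·23 = 713 ≡ 49 (mod 83)
68 ≠ 49; the check fails.

reject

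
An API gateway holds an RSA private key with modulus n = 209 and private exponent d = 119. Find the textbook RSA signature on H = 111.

H^2 ≡ 111^2 = 12321 ≡ 199
H^4 ≡ 199^2 = 39601 ≡ 100
H^8 ≡ 100^2 = 10000 ≡ 177
H^16 ≡ 177^2 = 31329 ≡ 188
H^32 ≡ 188^2 = 35344 ≡ 23
H^64 ≡ 23^2 = 529 ≡ 111
119 = 64 + 32 + 16 + 4 + 2 + 1, so H^119 ≡ 111·23·188·100·199·111 ≡ 199 (mod 209)

199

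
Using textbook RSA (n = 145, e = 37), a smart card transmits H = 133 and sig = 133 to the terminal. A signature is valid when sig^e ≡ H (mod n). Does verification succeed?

passes

sig^2 ≡ 133^2 = 17689 ≡ 144
sig^4 ≡ 144^2 = 20736 ≡ 1
sig^8 ≡ 1^2 = 1
sig^16 ≡ 1^2 = 1
sig^32 ≡ 1^2 = 1
37 = 32 + 4 + 1, so sig^37 ≡ 1·1·133 ≡ 133 (mod 145)
Since 133 equals the digest 133, verification succeeds.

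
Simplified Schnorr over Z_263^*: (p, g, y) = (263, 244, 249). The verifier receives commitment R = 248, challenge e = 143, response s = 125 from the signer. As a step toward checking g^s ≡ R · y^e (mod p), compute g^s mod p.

99

244^2 = 59536 ≡ 98
244^4 ≡ 98^2 = 9604 ≡ 136
244^8 ≡ 136^2 = 18496 ≡ 86
244^16 ≡ 86^2 = 7396 ≡ 32
244^32 ≡ 32^2 = 1024 ≡ 235
244^64 ≡ 235^2 = 55225 ≡ 258
125 = 64 + 32 + 16 + 8 + 4 + 1, so 244^125 ≡ 258·235·32·86·136·244 ≡ 99 (mod 263)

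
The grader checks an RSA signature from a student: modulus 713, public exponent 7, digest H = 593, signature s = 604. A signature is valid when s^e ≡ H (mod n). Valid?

no

s^2 ≡ 604^2 = 364816 ≡ 473
s^4 ≡ 473^2 = 223729 ≡ 560
7 = 4 + 2 + 1, so s^7 ≡ 560·473·604 ≡ 302 (mod 713)
The recovered value 302 does not match the digest 593.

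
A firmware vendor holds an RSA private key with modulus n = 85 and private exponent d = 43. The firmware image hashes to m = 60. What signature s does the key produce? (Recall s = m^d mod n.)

15

m^2 ≡ 60^2 = 3600 ≡ 30
m^4 ≡ 30^2 = 900 ≡ 50
m^8 ≡ 50^2 = 2500 ≡ 35
m^16 ≡ 35^2 = 1225 ≡ 35
m^32 ≡ 35^2 = 1225 ≡ 35
43 = 32 + 8 + 2 + 1, so m^43 ≡ 35·35·30·60 ≡ 15 (mod 85)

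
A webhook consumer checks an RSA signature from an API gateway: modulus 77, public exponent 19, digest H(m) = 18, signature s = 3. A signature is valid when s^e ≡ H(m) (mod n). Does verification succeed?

s^2 ≡ 3^2 = 9
s^4 ≡ 9^2 = 81 ≡ 4
s^8 ≡ 4^2 = 16
s^16 ≡ 16^2 = 256 ≡ 25
19 = 16 + 2 + 1, so s^19 ≡ 25·9·3 ≡ 59 (mod 77)
The recovered value 59 does not match the digest 18.

fails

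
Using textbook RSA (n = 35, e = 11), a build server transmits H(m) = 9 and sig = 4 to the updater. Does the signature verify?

verifies

sig^2 ≡ 4^2 = 16
sig^4 ≡ 16^2 = 256 ≡ 11
sig^8 ≡ 11^2 = 121 ≡ 16
11 = 8 + 2 + 1, so sig^11 ≡ 16·16·4 ≡ 9 (mod 35)
Since 9 equals the digest 9, verification succeeds.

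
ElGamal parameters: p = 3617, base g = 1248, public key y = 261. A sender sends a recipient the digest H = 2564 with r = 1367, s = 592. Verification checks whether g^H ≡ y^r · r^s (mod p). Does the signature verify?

does not verify

Left side g^H mod p:
Squares mod 3617: 1248^1≡1248, 1248^2≡2194, 1248^4≡3026, 1248^8≡2049, 1248^16≡2681, 1248^32≡782, 1248^64≡251, 1248^128≡1512, 1248^256≡200, 1248^512≡213, 1248^1024≡1965, 1248^2048≡1886
2564 = 2048 + 512 + 4, so 1248^2564 ≡ 1886·213·3026 ≡ 925 (mod 3617)
Right side y^r · r^s mod p:
Squares mod 3617: 261^1≡261, 261^2≡3015, 261^4≡704, 261^8≡87, 261^16≡335, 261^32≡98, 261^64≡2370, 261^128≡3316, 261^256≡176, 261^512≡2040, 261^1024≡2050
1367 = 1024 + 256 + 64 + 16 + 4 + 2 + 1, so 261^1367 ≡ 2050·176·2370·335·704·3015·261 ≡ 1684 (mod 3617)
Squares mod 3617: 1367^1≡1367, 1367^2≡2317, 1367^4≡861, 1367^8≡3453, 1367^16≡1577, 1367^32≡2050, 1367^64≡3163, 1367^128≡3564, 1367^256≡2809, 1367^512≡1804
592 = 512 + 64 + 16, so 1367^592 ≡ 1804·3163·1577 ≡ 2681 (mod 3617)
1684·2681 = 4514804 ≡ 788 (mod 3617)
925 ≠ 788, so verification fails.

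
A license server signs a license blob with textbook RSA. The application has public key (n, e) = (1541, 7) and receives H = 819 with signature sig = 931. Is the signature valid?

sig^7 mod 1541 = 490
490 ≠ 819, so verification fails.

invalid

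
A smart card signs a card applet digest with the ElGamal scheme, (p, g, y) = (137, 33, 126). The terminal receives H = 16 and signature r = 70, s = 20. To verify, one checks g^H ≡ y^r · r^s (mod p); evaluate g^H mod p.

115

Squares mod 137: 33^1≡33, 33^2≡130, 33^4≡49, 33^8≡72, 33^16≡115
33^16 ≡ 115 (mod 137)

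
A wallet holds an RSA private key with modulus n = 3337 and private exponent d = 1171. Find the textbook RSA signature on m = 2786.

1650

Squares mod 3337: m^1≡2786, m^2≡3271, m^4≡1019, m^8≡554, m^16≡3249, m^32≡1070, m^64≡309, m^128≡2045, m^256≡764, m^512≡3058, m^1024≡1090
1171 = 1024 + 128 + 16 + 2 + 1, so m^1171 ≡ 1090·2045·3249·3271·2786 ≡ 1650 (mod 3337)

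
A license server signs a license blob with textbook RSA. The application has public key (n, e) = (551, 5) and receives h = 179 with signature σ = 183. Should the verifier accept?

σ^2 ≡ 183^2 = 33489 ≡ 429
σ^4 ≡ 429^2 = 184041 ≡ 7
5 = 4 + 1, so σ^5 ≡ 7·183 ≡ 179 (mod 551)
179 = h, so the signature checks out.

accept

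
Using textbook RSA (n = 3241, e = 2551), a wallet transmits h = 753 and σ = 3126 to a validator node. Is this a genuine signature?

genuine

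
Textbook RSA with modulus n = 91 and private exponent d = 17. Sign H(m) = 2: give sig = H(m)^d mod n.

(H(m))^2 ≡ 2^2 = 4
(H(m))^4 ≡ 4^2 = 16
(H(m))^8 ≡ 16^2 = 256 ≡ 74
(H(m))^16 ≡ 74^2 = 5476 ≡ 16
17 = 16 + 1, so (H(m))^17 ≡ 16·2 ≡ 32 (mod 91)

32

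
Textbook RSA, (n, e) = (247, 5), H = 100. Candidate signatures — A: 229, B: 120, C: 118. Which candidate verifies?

B

Candidate A: Squares mod 247: 229^1≡229, 229^2≡77, 229^4≡1; 5 = 4 + 1, so 229^5 ≡ 1·229 ≡ 229 (mod 247)
Candidate B: Squares mod 247: 120^1≡120, 120^2≡74, 120^4≡42; 5 = 4 + 1, so 120^5 ≡ 42·120 ≡ 100 (mod 247)
  → matches H = 100
Candidate C: Squares mod 247: 118^1≡118, 118^2≡92, 118^4≡66; 5 = 4 + 1, so 118^5 ≡ 66·118 ≡ 131 (mod 247)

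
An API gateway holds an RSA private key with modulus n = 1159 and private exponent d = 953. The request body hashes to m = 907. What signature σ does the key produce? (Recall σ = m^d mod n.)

m^2 ≡ 907^2 = 822649 ≡ 918
m^4 ≡ 918^2 = 842724 ≡ 131
m^8 ≡ 131^2 = 17161 ≡ 935
m^16 ≡ 935^2 = 874225 ≡ 339
m^32 ≡ 339^2 = 114921 ≡ 180
m^64 ≡ 180^2 = 32400 ≡ 1107
m^128 ≡ 1107^2 = 1225449 ≡ 386
m^256 ≡ 386^2 = 148996 ≡ 644
m^512 ≡ 644^2 = 414736 ≡ 973
953 = 512 + 256 + 128 + 32 + 16 + 8 + 1, so m^953 ≡ 973·644·386·180·339·935·907 ≡ 756 (mod 1159)

756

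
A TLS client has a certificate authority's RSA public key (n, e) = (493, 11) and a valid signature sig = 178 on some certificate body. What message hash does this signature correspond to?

sig^2 ≡ 178^2 = 31684 ≡ 132
sig^4 ≡ 132^2 = 17424 ≡ 169
sig^8 ≡ 169^2 = 28561 ≡ 460
11 = 8 + 2 + 1, so sig^11 ≡ 460·132·178 ≡ 121 (mod 493)

121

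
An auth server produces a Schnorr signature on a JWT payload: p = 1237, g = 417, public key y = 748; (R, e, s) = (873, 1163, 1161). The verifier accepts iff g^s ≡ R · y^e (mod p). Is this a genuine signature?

genuine

g^s mod p:
417^2 = 173889 ≡ 709
417^4 ≡ 709^2 = 502681 ≡ 459
417^8 ≡ 459^2 = 210681 ≡ 391
417^16 ≡ 391^2 = 152881 ≡ 730
417^32 ≡ 730^2 = 532900 ≡ 990
417^64 ≡ 990^2 = 980100 ≡ 396
417^128 ≡ 396^2 = 156816 ≡ 954
417^256 ≡ 954^2 = 910116 ≡ 921
417^512 ≡ 921^2 = 848241 ≡ 896
417^1024 ≡ 896^2 = 802816 ≡ 3
1161 = 1024 + 128 + 8 + 1, so 417^1161 ≡ 3·954·391·417 ≡ 819 (mod 1237)
R · y^e mod p:
748^2 = 559504 ≡ 380
748^4 ≡ 380^2 = 144400 ≡ 908
748^8 ≡ 908^2 = 824464 ≡ 622
748^16 ≡ 622^2 = 386884 ≡ 940
748^32 ≡ 940^2 = 883600 ≡ 382
748^64 ≡ 382^2 = 145924 ≡ 1195
748^128 ≡ 1195^2 = 1428025 ≡ 527
748^256 ≡ 527^2 = 277729 ≡ 641
748^512 ≡ 641^2 = 410881 ≡ 197
748^1024 ≡ 197^2 = 38809 ≡ 462
1163 = 1024 + 128 + 8 + 2 + 1, so 748^1163 ≡ 462·527·622·380·748 ≡ 307 (mod 1237)
873·307 = 268011 ≡ 819 (mod 1237)
819 ≡ 819 (mod 1237); signature holds.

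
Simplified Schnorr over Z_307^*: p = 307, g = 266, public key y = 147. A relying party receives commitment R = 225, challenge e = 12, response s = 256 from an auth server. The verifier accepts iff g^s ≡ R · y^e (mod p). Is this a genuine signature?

forged

g^s mod p:
266^256 mod 307 = 83
R · y^e mod p:
147^12 mod 307 = 68
225·68 = 15300 ≡ 257 (mod 307)
83 ≠ 257; the check fails.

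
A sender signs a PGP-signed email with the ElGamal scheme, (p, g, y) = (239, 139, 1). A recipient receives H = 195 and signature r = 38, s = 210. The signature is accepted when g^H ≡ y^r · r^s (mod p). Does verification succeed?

Left side g^H mod p:
139^195 mod 239 = 141
Right side y^r · r^s mod p:
1^38 mod 239 = 1
38^210 mod 239 = 1
1·1 = 1 ≡ 1 (mod 239)
141 ≠ 1, so verification fails.

fails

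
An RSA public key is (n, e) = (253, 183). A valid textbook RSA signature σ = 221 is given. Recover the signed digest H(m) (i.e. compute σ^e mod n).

σ^183 mod 253 = 111

111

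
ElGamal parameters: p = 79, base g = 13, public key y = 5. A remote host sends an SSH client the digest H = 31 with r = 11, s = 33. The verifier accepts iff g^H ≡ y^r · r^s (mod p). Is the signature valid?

Left side g^H mod p:
13^31 mod 79 = 76
Right side y^r · r^s mod p:
5^11 mod 79 = 42
11^33 mod 79 = 62
42·62 = 2604 ≡ 76 (mod 79)
76 ≡ 76 (mod 79), so the signature is genuine.

valid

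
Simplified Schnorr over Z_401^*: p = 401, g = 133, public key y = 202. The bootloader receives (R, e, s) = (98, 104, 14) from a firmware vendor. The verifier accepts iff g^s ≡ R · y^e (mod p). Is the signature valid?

g^s mod p:
133^2 = 17689 ≡ 45
133^4 ≡ 45^2 = 2025 ≡ 20
133^8 ≡ 20^2 = 400
14 = 8 + 4 + 2, so 133^14 ≡ 400·20·45 ≡ 303 (mod 401)
R · y^e mod p:
202^2 = 40804 ≡ 303
202^4 ≡ 303^2 = 91809 ≡ 381
202^8 ≡ 381^2 = 145161 ≡ 400
202^16 ≡ 400^2 = 160000 ≡ 1
202^32 ≡ 1^2 = 1
202^64 ≡ 1^2 = 1
104 = 64 + 32 + 8, so 202^104 ≡ 1·1·400 ≡ 400 (mod 401)
98·400 = 39200 ≡ 303 (mod 401)
303 ≡ 303 (mod 401); signature holds.

valid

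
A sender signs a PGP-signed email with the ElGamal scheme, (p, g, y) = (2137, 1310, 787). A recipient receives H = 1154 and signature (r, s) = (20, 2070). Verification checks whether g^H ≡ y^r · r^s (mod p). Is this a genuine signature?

forged

Left side g^H mod p:
1310^2 = 1716100 ≡ 89
1310^4 ≡ 89^2 = 7921 ≡ 1510
1310^8 ≡ 1510^2 = 2280100 ≡ 2058
1310^16 ≡ 2058^2 = 4235364 ≡ 1967
1310^32 ≡ 1967^2 = 3869089 ≡ 1119
1310^64 ≡ 1119^2 = 1252161 ≡ 2016
1310^128 ≡ 2016^2 = 4064256 ≡ 1819
1310^256 ≡ 1819^2 = 3308761 ≡ 685
1310^512 ≡ 685^2 = 469225 ≡ 1222
1310^1024 ≡ 1222^2 = 1493284 ≡ 1658
1154 = 1024 + 128 + 2, so 1310^1154 ≡ 1658·1819·89 ≡ 1667 (mod 2137)
Right side y^r · r^s mod p:
787^2 = 619369 ≡ 1776
787^4 ≡ 1776^2 = 3154176 ≡ 2101
787^8 ≡ 2101^2 = 4414201 ≡ 1296
787^16 ≡ 1296^2 = 1679616 ≡ 2071
20 = 16 + 4, so 787^20 ≡ 2071·2101 ≡ 239 (mod 2137)
20^2 = 400
20^4 ≡ 400^2 = 160000 ≡ 1862
20^8 ≡ 1862^2 = 3467044 ≡ 830
20^16 ≡ 830^2 = 688900 ≡ 786
20^32 ≡ 786^2 = 617796 ≡ 203
20^64 ≡ 203^2 = 41209 ≡ 606
20^128 ≡ 606^2 = 367236 ≡ 1809
20^256 ≡ 1809^2 = 3272481 ≡ 734
20^512 ≡ 734^2 = 538756 ≡ 232
20^1024 ≡ 232^2 = 53824 ≡ 399
20^2048 ≡ 399^2 = 159201 ≡ 1063
2070 = 2048 + 16 + 4 + 2, so 20^2070 ≡ 1063·786·1862·400 ≡ 486 (mod 2137)
239·486 = 116154 ≡ 756 (mod 2137)
1667 ≠ 756, so verification fails.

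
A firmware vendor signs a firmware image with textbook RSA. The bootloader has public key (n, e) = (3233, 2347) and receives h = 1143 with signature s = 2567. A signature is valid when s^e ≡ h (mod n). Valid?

yes

Squares mod 3233: s^1≡2567, s^2≡635, s^4≡2333, s^8≡1750, s^16≡849, s^32≡3075, s^64≡2333, s^128≡1750, s^256≡849, s^512≡3075, s^1024≡2333, s^2048≡1750
2347 = 2048 + 256 + 32 + 8 + 2 + 1, so s^2347 ≡ 1750·849·3075·1750·635·2567 ≡ 1143 (mod 3233)
Since 1143 equals the digest 1143, verification succeeds.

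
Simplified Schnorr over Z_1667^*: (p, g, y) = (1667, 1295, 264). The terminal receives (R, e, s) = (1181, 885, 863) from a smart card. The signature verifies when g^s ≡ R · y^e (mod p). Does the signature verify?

verifies

g^s mod p:
1295^2 = 1677025 ≡ 23
1295^4 ≡ 23^2 = 529
1295^8 ≡ 529^2 = 279841 ≡ 1452
1295^16 ≡ 1452^2 = 2108304 ≡ 1216
1295^32 ≡ 1216^2 = 1478656 ≡ 27
1295^64 ≡ 27^2 = 729
1295^128 ≡ 729^2 = 531441 ≡ 1335
1295^256 ≡ 1335^2 = 1782225 ≡ 202
1295^512 ≡ 202^2 = 40804 ≡ 796
863 = 512 + 256 + 64 + 16 + 8 + 4 + 2 + 1, so 1295^863 ≡ 796·202·729·1216·1452·529·23·1295 ≡ 1086 (mod 1667)
R · y^e mod p:
264^2 = 69696 ≡ 1349
264^4 ≡ 1349^2 = 1819801 ≡ 1104
264^8 ≡ 1104^2 = 1218816 ≡ 239
264^16 ≡ 239^2 = 57121 ≡ 443
264^32 ≡ 443^2 = 196249 ≡ 1210
264^64 ≡ 1210^2 = 1464100 ≡ 474
264^128 ≡ 474^2 = 224676 ≡ 1298
264^256 ≡ 1298^2 = 1684804 ≡ 1134
264^512 ≡ 1134^2 = 1285956 ≡ 699
885 = 512 + 256 + 64 + 32 + 16 + 4 + 1, so 264^885 ≡ 699·1134·474·1210·443·1104·264 ≡ 1212 (mod 1667)
1181·1212 = 1431372 ≡ 1086 (mod 1667)
1086 ≡ 1086 (mod 1667); signature holds.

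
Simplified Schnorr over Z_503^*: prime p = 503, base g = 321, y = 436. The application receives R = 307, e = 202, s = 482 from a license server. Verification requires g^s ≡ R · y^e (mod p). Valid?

no

g^s mod p:
321^2 = 103041 ≡ 429
321^4 ≡ 429^2 = 184041 ≡ 446
321^8 ≡ 446^2 = 198916 ≡ 231
321^16 ≡ 231^2 = 53361 ≡ 43
321^32 ≡ 43^2 = 1849 ≡ 340
321^64 ≡ 340^2 = 115600 ≡ 413
321^128 ≡ 413^2 = 170569 ≡ 52
321^256 ≡ 52^2 = 2704 ≡ 189
482 = 256 + 128 + 64 + 32 + 2, so 321^482 ≡ 189·52·413·340·429 ≡ 448 (mod 503)
R · y^e mod p:
436^2 = 190096 ≡ 465
436^4 ≡ 465^2 = 216225 ≡ 438
436^8 ≡ 438^2 = 191844 ≡ 201
436^16 ≡ 201^2 = 40401 ≡ 161
436^32 ≡ 161^2 = 25921 ≡ 268
436^64 ≡ 268^2 = 71824 ≡ 398
436^128 ≡ 398^2 = 158404 ≡ 462
202 = 128 + 64 + 8 + 2, so 436^202 ≡ 462·398·201·465 ≡ 23 (mod 503)
307·23 = 7061 ≡ 19 (mod 503)
448 ≠ 19; the check fails.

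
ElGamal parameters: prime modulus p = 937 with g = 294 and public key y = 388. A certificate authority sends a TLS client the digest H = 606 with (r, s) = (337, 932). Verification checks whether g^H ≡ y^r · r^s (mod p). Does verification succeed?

passes

Left side g^H mod p:
294^2 = 86436 ≡ 232
294^4 ≡ 232^2 = 53824 ≡ 415
294^8 ≡ 415^2 = 172225 ≡ 754
294^16 ≡ 754^2 = 568516 ≡ 694
294^32 ≡ 694^2 = 481636 ≡ 18
294^64 ≡ 18^2 = 324
294^128 ≡ 324^2 = 104976 ≡ 32
294^256 ≡ 32^2 = 1024 ≡ 87
294^512 ≡ 87^2 = 7569 ≡ 73
606 = 512 + 64 + 16 + 8 + 4 + 2, so 294^606 ≡ 73·324·694·754·415·232 ≡ 58 (mod 937)
Right side y^r · r^s mod p:
388^2 = 150544 ≡ 624
388^4 ≡ 624^2 = 389376 ≡ 521
388^8 ≡ 521^2 = 271441 ≡ 648
388^16 ≡ 648^2 = 419904 ≡ 128
388^32 ≡ 128^2 = 16384 ≡ 455
388^64 ≡ 455^2 = 207025 ≡ 885
388^128 ≡ 885^2 = 783225 ≡ 830
388^256 ≡ 830^2 = 688900 ≡ 205
337 = 256 + 64 + 16 + 1, so 388^337 ≡ 205·885·128·388 ≡ 815 (mod 937)
337^2 = 113569 ≡ 192
337^4 ≡ 192^2 = 36864 ≡ 321
337^8 ≡ 321^2 = 103041 ≡ 908
337^16 ≡ 908^2 = 824464 ≡ 841
337^32 ≡ 841^2 = 707281 ≡ 783
337^64 ≡ 783^2 = 613089 ≡ 291
337^128 ≡ 291^2 = 84681 ≡ 351
337^256 ≡ 351^2 = 123201 ≡ 454
337^512 ≡ 454^2 = 206116 ≡ 913
932 = 512 + 256 + 128 + 32 + 4, so 337^932 ≡ 913·454·351·783·321 ≡ 829 (mod 937)
815·829 = 675635 ≡ 58 (mod 937)
58 ≡ 58 (mod 937), so the signature is genuine.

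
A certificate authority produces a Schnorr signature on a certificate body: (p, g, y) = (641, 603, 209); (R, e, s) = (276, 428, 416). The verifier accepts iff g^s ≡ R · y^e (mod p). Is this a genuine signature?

g^s mod p:
603^2 = 363609 ≡ 162
603^4 ≡ 162^2 = 26244 ≡ 604
603^8 ≡ 604^2 = 364816 ≡ 87
603^16 ≡ 87^2 = 7569 ≡ 518
603^32 ≡ 518^2 = 268324 ≡ 386
603^64 ≡ 386^2 = 148996 ≡ 284
603^128 ≡ 284^2 = 80656 ≡ 531
603^256 ≡ 531^2 = 281961 ≡ 562
416 = 256 + 128 + 32, so 603^416 ≡ 562·531·386 ≡ 628 (mod 641)
R · y^e mod p:
209^2 = 43681 ≡ 93
209^4 ≡ 93^2 = 8649 ≡ 316
209^8 ≡ 316^2 = 99856 ≡ 501
209^16 ≡ 501^2 = 251001 ≡ 370
209^32 ≡ 370^2 = 136900 ≡ 367
209^64 ≡ 367^2 = 134689 ≡ 79
209^128 ≡ 79^2 = 6241 ≡ 472
209^256 ≡ 472^2 = 222784 ≡ 357
428 = 256 + 128 + 32 + 8 + 4, so 209^428 ≡ 357·472·367·501·316 ≡ 346 (mod 641)
276·346 = 95496 ≡ 628 (mod 641)
628 ≡ 628 (mod 641); signature holds.

genuine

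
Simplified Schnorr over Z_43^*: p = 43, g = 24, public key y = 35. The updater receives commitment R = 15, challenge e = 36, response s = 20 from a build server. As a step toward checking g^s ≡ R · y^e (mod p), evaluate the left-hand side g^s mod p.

24^2 = 576 ≡ 17
24^4 ≡ 17^2 = 289 ≡ 31
24^8 ≡ 31^2 = 961 ≡ 15
24^16 ≡ 15^2 = 225 ≡ 10
20 = 16 + 4, so 24^20 ≡ 10·31 ≡ 9 (mod 43)

9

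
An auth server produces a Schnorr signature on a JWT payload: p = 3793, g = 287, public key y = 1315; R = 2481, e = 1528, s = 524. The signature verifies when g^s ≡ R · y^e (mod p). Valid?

yes

g^s mod p:
287^2 = 82369 ≡ 2716
287^4 ≡ 2716^2 = 7376656 ≡ 3064
287^8 ≡ 3064^2 = 9388096 ≡ 421
287^16 ≡ 421^2 = 177241 ≡ 2763
287^32 ≡ 2763^2 = 7634169 ≡ 2653
287^64 ≡ 2653^2 = 7038409 ≡ 2394
287^128 ≡ 2394^2 = 5731236 ≡ 13
287^256 ≡ 13^2 = 169
287^512 ≡ 169^2 = 28561 ≡ 2010
524 = 512 + 8 + 4, so 287^524 ≡ 2010·421·3064 ≡ 2637 (mod 3793)
R · y^e mod p:
1315^2 = 1729225 ≡ 3410
1315^4 ≡ 3410^2 = 11628100 ≡ 2555
1315^8 ≡ 2555^2 = 6528025 ≡ 272
1315^16 ≡ 272^2 = 73984 ≡ 1917
1315^32 ≡ 1917^2 = 3674889 ≡ 3265
1315^64 ≡ 3265^2 = 10660225 ≡ 1895
1315^128 ≡ 1895^2 = 3591025 ≡ 2847
1315^256 ≡ 2847^2 = 8105409 ≡ 3561
1315^512 ≡ 3561^2 = 12680721 ≡ 722
1315^1024 ≡ 722^2 = 521284 ≡ 1643
1528 = 1024 + 256 + 128 + 64 + 32 + 16 + 8, so 1315^1528 ≡ 1643·3561·2847·1895·3265·1917·272 ≡ 1377 (mod 3793)
2481·1377 = 3416337 ≡ 2637 (mod 3793)
2637 ≡ 2637 (mod 3793); signature holds.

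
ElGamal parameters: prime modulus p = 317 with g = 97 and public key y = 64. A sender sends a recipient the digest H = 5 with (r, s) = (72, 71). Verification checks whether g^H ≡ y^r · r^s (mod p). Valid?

Left side g^H mod p:
97^2 = 9409 ≡ 216
97^4 ≡ 216^2 = 46656 ≡ 57
5 = 4 + 1, so 97^5 ≡ 57·97 ≡ 140 (mod 317)
Right side y^r · r^s mod p:
64^2 = 4096 ≡ 292
64^4 ≡ 292^2 = 85264 ≡ 308
64^8 ≡ 308^2 = 94864 ≡ 81
64^16 ≡ 81^2 = 6561 ≡ 221
64^32 ≡ 221^2 = 48841 ≡ 23
64^64 ≡ 23^2 = 529 ≡ 212
72 = 64 + 8, so 64^72 ≡ 212·81 ≡ 54 (mod 317)
72^2 = 5184 ≡ 112
72^4 ≡ 112^2 = 12544 ≡ 181
72^8 ≡ 181^2 = 32761 ≡ 110
72^16 ≡ 110^2 = 12100 ≡ 54
72^32 ≡ 54^2 = 2916 ≡ 63
72^64 ≡ 63^2 = 3969 ≡ 165
71 = 64 + 4 + 2 + 1, so 72^71 ≡ 165·181·112·72 ≡ 120 (mod 317)
54·120 = 6480 ≡ 140 (mod 317)
140 ≡ 140 (mod 317), so the signature is genuine.

yes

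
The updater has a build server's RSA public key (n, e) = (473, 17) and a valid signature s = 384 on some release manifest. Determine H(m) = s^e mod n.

Squares mod 473: s^1≡384, s^2≡353, s^4≡210, s^8≡111, s^16≡23
17 = 16 + 1, so s^17 ≡ 23·384 ≡ 318 (mod 473)

318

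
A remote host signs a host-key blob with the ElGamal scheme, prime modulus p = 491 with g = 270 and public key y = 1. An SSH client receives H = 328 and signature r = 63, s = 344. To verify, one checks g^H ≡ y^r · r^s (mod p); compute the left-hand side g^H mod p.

255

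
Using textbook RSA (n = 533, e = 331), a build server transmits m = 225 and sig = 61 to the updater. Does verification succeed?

sig^2 ≡ 61^2 = 3721 ≡ 523
sig^4 ≡ 523^2 = 273529 ≡ 100
sig^8 ≡ 100^2 = 10000 ≡ 406
sig^16 ≡ 406^2 = 164836 ≡ 139
sig^32 ≡ 139^2 = 19321 ≡ 133
sig^64 ≡ 133^2 = 17689 ≡ 100
sig^128 ≡ 100^2 = 10000 ≡ 406
sig^256 ≡ 406^2 = 164836 ≡ 139
331 = 256 + 64 + 8 + 2 + 1, so sig^331 ≡ 139·100·406·523·61 ≡ 308 (mod 533)
sig^331 mod 533 = 308, but m = 225.

fails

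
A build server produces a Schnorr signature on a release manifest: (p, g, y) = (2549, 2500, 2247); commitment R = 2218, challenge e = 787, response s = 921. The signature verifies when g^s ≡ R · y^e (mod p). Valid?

g^s mod p:
2500^2 = 6250000 ≡ 2401
2500^4 ≡ 2401^2 = 5764801 ≡ 1512
2500^8 ≡ 1512^2 = 2286144 ≡ 2240
2500^16 ≡ 2240^2 = 5017600 ≡ 1168
2500^32 ≡ 1168^2 = 1364224 ≡ 509
2500^64 ≡ 509^2 = 259081 ≡ 1632
2500^128 ≡ 1632^2 = 2663424 ≡ 2268
2500^256 ≡ 2268^2 = 5143824 ≡ 2491
2500^512 ≡ 2491^2 = 6205081 ≡ 815
921 = 512 + 256 + 128 + 16 + 8 + 1, so 2500^921 ≡ 815·2491·2268·1168·2240·2500 ≡ 1702 (mod 2549)
R · y^e mod p:
2247^2 = 5049009 ≡ 1989
2247^4 ≡ 1989^2 = 3956121 ≡ 73
2247^8 ≡ 73^2 = 5329 ≡ 231
2247^16 ≡ 231^2 = 53361 ≡ 2381
2247^32 ≡ 2381^2 = 5669161 ≡ 185
2247^64 ≡ 185^2 = 34225 ≡ 1088
2247^128 ≡ 1088^2 = 1183744 ≡ 1008
2247^256 ≡ 1008^2 = 1016064 ≡ 1562
2247^512 ≡ 1562^2 = 2439844 ≡ 451
787 = 512 + 256 + 16 + 2 + 1, so 2247^787 ≡ 451·1562·2381·1989·2247 ≡ 2051 (mod 2549)
2218·2051 = 4549118 ≡ 1702 (mod 2549)
1702 ≡ 1702 (mod 2549); signature holds.

yes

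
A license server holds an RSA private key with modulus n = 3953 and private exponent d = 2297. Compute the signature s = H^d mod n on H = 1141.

Squares mod 3953: H^1≡1141, H^2≡1344, H^4≡3768, H^8≡2601, H^16≡1618, H^32≡1038, H^64≡2228, H^128≡2969, H^256≡3724, H^512≡1052, H^1024≡3817, H^2048≡2684
2297 = 2048 + 128 + 64 + 32 + 16 + 8 + 1, so H^2297 ≡ 2684·2969·2228·1038·1618·2601·1141 ≡ 2051 (mod 3953)

2051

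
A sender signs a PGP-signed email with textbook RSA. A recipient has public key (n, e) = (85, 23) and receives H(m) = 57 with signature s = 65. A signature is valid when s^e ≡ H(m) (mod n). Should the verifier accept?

s^23 mod 85 = 40
The recovered value 40 does not match the digest 57.

reject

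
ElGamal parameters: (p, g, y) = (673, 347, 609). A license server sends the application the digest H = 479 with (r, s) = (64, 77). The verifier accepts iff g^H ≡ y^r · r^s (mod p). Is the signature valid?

valid

Left side g^H mod p:
347^2 = 120409 ≡ 615
347^4 ≡ 615^2 = 378225 ≡ 672
347^8 ≡ 672^2 = 451584 ≡ 1
347^16 ≡ 1^2 = 1
347^32 ≡ 1^2 = 1
347^64 ≡ 1^2 = 1
347^128 ≡ 1^2 = 1
347^256 ≡ 1^2 = 1
479 = 256 + 128 + 64 + 16 + 8 + 4 + 2 + 1, so 347^479 ≡ 1·1·1·1·1·672·615·347 ≡ 609 (mod 673)
Right side y^r · r^s mod p:
609^2 = 370881 ≡ 58
609^4 ≡ 58^2 = 3364 ≡ 672
609^8 ≡ 672^2 = 451584 ≡ 1
609^16 ≡ 1^2 = 1
609^32 ≡ 1^2 = 1
609^64 ≡ 1^2 = 1
64^2 = 4096 ≡ 58
64^4 ≡ 58^2 = 3364 ≡ 672
64^8 ≡ 672^2 = 451584 ≡ 1
64^16 ≡ 1^2 = 1
64^32 ≡ 1^2 = 1
64^64 ≡ 1^2 = 1
77 = 64 + 8 + 4 + 1, so 64^77 ≡ 1·1·672·64 ≡ 609 (mod 673)
1·609 = 609 ≡ 609 (mod 673)
609 ≡ 609 (mod 673), so the signature is genuine.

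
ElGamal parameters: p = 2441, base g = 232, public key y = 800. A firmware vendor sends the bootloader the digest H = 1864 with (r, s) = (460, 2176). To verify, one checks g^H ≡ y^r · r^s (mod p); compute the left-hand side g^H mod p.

232^1864 mod 2441 = 1093

1093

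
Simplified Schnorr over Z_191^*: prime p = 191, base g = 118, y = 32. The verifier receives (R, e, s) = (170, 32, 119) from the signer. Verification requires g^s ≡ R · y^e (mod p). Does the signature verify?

verifies

g^s mod p:
118^2 = 13924 ≡ 172
118^4 ≡ 172^2 = 29584 ≡ 170
118^8 ≡ 170^2 = 28900 ≡ 59
118^16 ≡ 59^2 = 3481 ≡ 43
118^32 ≡ 43^2 = 1849 ≡ 130
118^64 ≡ 130^2 = 16900 ≡ 92
119 = 64 + 32 + 16 + 4 + 2 + 1, so 118^119 ≡ 92·130·43·170·172·118 ≡ 54 (mod 191)
R · y^e mod p:
32^2 = 1024 ≡ 69
32^4 ≡ 69^2 = 4761 ≡ 177
32^8 ≡ 177^2 = 31329 ≡ 5
32^16 ≡ 5^2 = 25
32^32 ≡ 25^2 = 625 ≡ 52
170·52 = 8840 ≡ 54 (mod 191)
54 ≡ 54 (mod 191); signature holds.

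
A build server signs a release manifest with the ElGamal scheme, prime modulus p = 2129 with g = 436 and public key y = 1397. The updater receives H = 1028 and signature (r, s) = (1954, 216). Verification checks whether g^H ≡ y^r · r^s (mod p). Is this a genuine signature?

forged

Left side g^H mod p:
Squares mod 2129: 436^1≡436, 436^2≡615, 436^4≡1392, 436^8≡274, 436^16≡561, 436^32≡1758, 436^64≡1385, 436^128≡2125, 436^256≡16, 436^512≡256, 436^1024≡1666
1028 = 1024 + 4, so 436^1028 ≡ 1666·1392 ≡ 591 (mod 2129)
Right side y^r · r^s mod p:
Squares mod 2129: 1397^1≡1397, 1397^2≡1445, 1397^4≡1605, 1397^8≡2064, 1397^16≡2096, 1397^32≡1089, 1397^64≡68, 1397^128≡366, 1397^256≡1958, 1397^512≡1564, 1397^1024≡2004
1954 = 1024 + 512 + 256 + 128 + 32 + 2, so 1397^1954 ≡ 2004·1564·1958·366·1089·1445 ≡ 1669 (mod 2129)
Squares mod 2129: 1954^1≡1954, 1954^2≡819, 1954^4≡126, 1954^8≡973, 1954^16≡1453, 1954^32≡1370, 1954^64≡1251, 1954^128≡186
216 = 128 + 64 + 16 + 8, so 1954^216 ≡ 186·1251·1453·973 ≡ 368 (mod 2129)
1669·368 = 614192 ≡ 1040 (mod 2129)
591 ≠ 1040, so verification fails.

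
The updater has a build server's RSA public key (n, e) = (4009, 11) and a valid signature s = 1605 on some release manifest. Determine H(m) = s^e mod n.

2722

s^2 ≡ 1605^2 = 2576025 ≡ 2247
s^4 ≡ 2247^2 = 5049009 ≡ 1678
s^8 ≡ 1678^2 = 2815684 ≡ 1366
11 = 8 + 2 + 1, so s^11 ≡ 1366·2247·1605 ≡ 2722 (mod 4009)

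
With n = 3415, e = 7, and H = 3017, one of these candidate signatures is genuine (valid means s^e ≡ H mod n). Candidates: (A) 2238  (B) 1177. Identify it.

Candidate A: 2238^2 = 5008644 ≡ 2254; 2238^4 ≡ 2254^2 = 5080516 ≡ 2411; 7 = 4 + 2 + 1, so 2238^7 ≡ 2411·2254·2238 ≡ 3017 (mod 3415)
  → matches H = 3017
Candidate B: 1177^2 = 1385329 ≡ 2254; 1177^4 ≡ 2254^2 = 5080516 ≡ 2411; 7 = 4 + 2 + 1, so 1177^7 ≡ 2411·2254·1177 ≡ 398 (mod 3415)

A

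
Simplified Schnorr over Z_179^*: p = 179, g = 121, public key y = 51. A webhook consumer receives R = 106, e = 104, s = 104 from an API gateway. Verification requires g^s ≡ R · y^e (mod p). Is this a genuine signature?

forged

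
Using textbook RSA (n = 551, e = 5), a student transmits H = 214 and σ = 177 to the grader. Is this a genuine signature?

Squares mod 551: σ^1≡177, σ^2≡473, σ^4≡23
5 = 4 + 1, so σ^5 ≡ 23·177 ≡ 214 (mod 551)
214 = H, so the signature checks out.

genuine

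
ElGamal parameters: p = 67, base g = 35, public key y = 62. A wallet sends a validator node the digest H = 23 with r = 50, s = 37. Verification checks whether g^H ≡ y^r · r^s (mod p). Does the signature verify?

does not verify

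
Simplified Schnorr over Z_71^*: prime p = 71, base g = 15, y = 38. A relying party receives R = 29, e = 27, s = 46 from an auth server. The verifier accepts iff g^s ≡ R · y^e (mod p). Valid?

no

g^s mod p:
15^2 = 225 ≡ 12
15^4 ≡ 12^2 = 144 ≡ 2
15^8 ≡ 2^2 = 4
15^16 ≡ 4^2 = 16
15^32 ≡ 16^2 = 256 ≡ 43
46 = 32 + 8 + 4 + 2, so 15^46 ≡ 43·4·2·12 ≡ 10 (mod 71)
R · y^e mod p:
38^2 = 1444 ≡ 24
38^4 ≡ 24^2 = 576 ≡ 8
38^8 ≡ 8^2 = 64
38^16 ≡ 64^2 = 4096 ≡ 49
27 = 16 + 8 + 2 + 1, so 38^27 ≡ 49·64·24·38 ≡ 10 (mod 71)
29·10 = 290 ≡ 6 (mod 71)
10 ≠ 6; the check fails.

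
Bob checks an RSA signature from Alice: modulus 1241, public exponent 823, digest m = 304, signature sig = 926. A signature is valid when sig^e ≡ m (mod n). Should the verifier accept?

sig^2 ≡ 926^2 = 857476 ≡ 1186
sig^4 ≡ 1186^2 = 1406596 ≡ 543
sig^8 ≡ 543^2 = 294849 ≡ 732
sig^16 ≡ 732^2 = 535824 ≡ 953
sig^32 ≡ 953^2 = 908209 ≡ 1038
sig^64 ≡ 1038^2 = 1077444 ≡ 256
sig^128 ≡ 256^2 = 65536 ≡ 1004
sig^256 ≡ 1004^2 = 1008016 ≡ 324
sig^512 ≡ 324^2 = 104976 ≡ 732
823 = 512 + 256 + 32 + 16 + 4 + 2 + 1, so sig^823 ≡ 732·324·1038·953·543·1186·926 ≡ 304 (mod 1241)
Since 304 equals the digest 304, verification succeeds.

accept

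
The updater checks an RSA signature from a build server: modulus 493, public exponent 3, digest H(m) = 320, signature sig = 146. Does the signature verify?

sig^2 ≡ 146^2 = 21316 ≡ 117
3 = 2 + 1, so sig^3 ≡ 117·146 ≡ 320 (mod 493)
sig^3 mod 493 = 320 matches H(m).

verifies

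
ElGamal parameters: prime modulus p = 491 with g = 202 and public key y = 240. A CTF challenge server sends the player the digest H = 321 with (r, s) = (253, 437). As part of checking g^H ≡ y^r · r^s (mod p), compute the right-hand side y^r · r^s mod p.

Squares mod 491: 240^1≡240, 240^2≡153, 240^4≡332, 240^8≡240, 240^16≡153, 240^32≡332, 240^64≡240, 240^128≡153
253 = 128 + 64 + 32 + 16 + 8 + 4 + 1, so 240^253 ≡ 153·240·332·153·240·332·240 ≡ 240 (mod 491)
Squares mod 491: 253^1≡253, 253^2≡179, 253^4≡126, 253^8≡164, 253^16≡382, 253^32≡97, 253^64≡80, 253^128≡17, 253^256≡289
437 = 256 + 128 + 32 + 16 + 4 + 1, so 253^437 ≡ 289·17·97·382·126·253 ≡ 113 (mod 491)
y^r · r^s ≡ 240·113 = 27120 ≡ 115 (mod 491)

115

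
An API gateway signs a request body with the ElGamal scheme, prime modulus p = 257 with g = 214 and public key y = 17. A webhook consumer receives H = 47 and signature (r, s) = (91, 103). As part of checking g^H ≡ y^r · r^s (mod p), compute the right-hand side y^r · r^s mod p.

254

17^91 mod 257 = 34
91^103 mod 257 = 204
y^r · r^s ≡ 34·204 = 6936 ≡ 254 (mod 257)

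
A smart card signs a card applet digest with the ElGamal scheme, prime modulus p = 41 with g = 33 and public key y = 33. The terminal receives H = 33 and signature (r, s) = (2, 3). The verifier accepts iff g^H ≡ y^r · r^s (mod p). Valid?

Left side g^H mod p:
33^2 = 1089 ≡ 23
33^4 ≡ 23^2 = 529 ≡ 37
33^8 ≡ 37^2 = 1369 ≡ 16
33^16 ≡ 16^2 = 256 ≡ 10
33^32 ≡ 10^2 = 100 ≡ 18
33 = 32 + 1, so 33^33 ≡ 18·33 ≡ 20 (mod 41)
Right side y^r · r^s mod p:
33^2 = 1089 ≡ 23
2^2 = 4
3 = 2 + 1, so 2^3 ≡ 4·2 ≡ 8 (mod 41)
23·8 = 184 ≡ 20 (mod 41)
20 ≡ 20 (mod 41), so the signature is genuine.

yes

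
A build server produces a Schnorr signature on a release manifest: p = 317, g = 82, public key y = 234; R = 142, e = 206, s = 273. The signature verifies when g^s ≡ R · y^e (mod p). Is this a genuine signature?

forged

g^s mod p:
82^2 = 6724 ≡ 67
82^4 ≡ 67^2 = 4489 ≡ 51
82^8 ≡ 51^2 = 2601 ≡ 65
82^16 ≡ 65^2 = 4225 ≡ 104
82^32 ≡ 104^2 = 10816 ≡ 38
82^64 ≡ 38^2 = 1444 ≡ 176
82^128 ≡ 176^2 = 30976 ≡ 227
82^256 ≡ 227^2 = 51529 ≡ 175
273 = 256 + 16 + 1, so 82^273 ≡ 175·104·82 ≡ 281 (mod 317)
R · y^e mod p:
234^2 = 54756 ≡ 232
234^4 ≡ 232^2 = 53824 ≡ 251
234^8 ≡ 251^2 = 63001 ≡ 235
234^16 ≡ 235^2 = 55225 ≡ 67
234^32 ≡ 67^2 = 4489 ≡ 51
234^64 ≡ 51^2 = 2601 ≡ 65
234^128 ≡ 65^2 = 4225 ≡ 104
206 = 128 + 64 + 8 + 4 + 2, so 234^206 ≡ 104·65·235·251·232 ≡ 247 (mod 317)
142·247 = 35074 ≡ 204 (mod 317)
281 ≠ 204; the check fails.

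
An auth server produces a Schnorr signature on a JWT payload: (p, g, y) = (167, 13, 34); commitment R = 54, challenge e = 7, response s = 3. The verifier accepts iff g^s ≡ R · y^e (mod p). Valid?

yes

g^s mod p:
Squares mod 167: 13^1≡13, 13^2≡2
3 = 2 + 1, so 13^3 ≡ 2·13 ≡ 26 (mod 167)
R · y^e mod p:
Squares mod 167: 34^1≡34, 34^2≡154, 34^4≡2
7 = 4 + 2 + 1, so 34^7 ≡ 2·154·34 ≡ 118 (mod 167)
54·118 = 6372 ≡ 26 (mod 167)
26 ≡ 26 (mod 167); signature holds.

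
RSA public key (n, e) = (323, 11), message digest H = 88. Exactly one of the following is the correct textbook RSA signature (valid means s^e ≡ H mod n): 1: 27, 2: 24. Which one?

Candidate 1: Squares mod 323: 27^1≡27, 27^2≡83, 27^4≡106, 27^8≡254; 11 = 8 + 2 + 1, so 27^11 ≡ 254·83·27 ≡ 88 (mod 323)
  → matches H = 88
Candidate 2: Squares mod 323: 24^1≡24, 24^2≡253, 24^4≡55, 24^8≡118; 11 = 8 + 2 + 1, so 24^11 ≡ 118·253·24 ≡ 82 (mod 323)

1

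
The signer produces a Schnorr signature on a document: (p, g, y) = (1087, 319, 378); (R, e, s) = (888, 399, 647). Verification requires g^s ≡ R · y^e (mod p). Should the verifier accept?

g^s mod p:
319^647 mod 1087 = 485
R · y^e mod p:
378^399 mod 1087 = 369
888·369 = 327672 ≡ 485 (mod 1087)
485 ≡ 485 (mod 1087); signature holds.

accept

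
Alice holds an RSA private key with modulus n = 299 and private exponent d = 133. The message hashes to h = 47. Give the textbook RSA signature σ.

Squares mod 299: h^1≡47, h^2≡116, h^4≡1, h^8≡1, h^16≡1, h^32≡1, h^64≡1, h^128≡1
133 = 128 + 4 + 1, so h^133 ≡ 1·1·47 ≡ 47 (mod 299)

47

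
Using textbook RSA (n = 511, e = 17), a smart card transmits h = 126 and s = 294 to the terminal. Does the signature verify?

does not verify

s^2 ≡ 294^2 = 86436 ≡ 77
s^4 ≡ 77^2 = 5929 ≡ 308
s^8 ≡ 308^2 = 94864 ≡ 329
s^16 ≡ 329^2 = 108241 ≡ 420
17 = 16 + 1, so s^17 ≡ 420·294 ≡ 329 (mod 511)
s^17 mod 511 = 329, but h = 126.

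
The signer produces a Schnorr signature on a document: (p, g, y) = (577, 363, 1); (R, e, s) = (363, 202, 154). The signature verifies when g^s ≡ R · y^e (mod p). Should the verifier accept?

accept

g^s mod p:
363^154 mod 577 = 363
R · y^e mod p:
1^202 mod 577 = 1
363·1 = 363 ≡ 363 (mod 577)
363 ≡ 363 (mod 577); signature holds.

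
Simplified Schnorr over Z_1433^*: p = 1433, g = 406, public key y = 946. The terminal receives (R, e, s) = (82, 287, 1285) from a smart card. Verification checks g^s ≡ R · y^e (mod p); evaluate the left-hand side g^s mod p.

406^2 = 164836 ≡ 41
406^4 ≡ 41^2 = 1681 ≡ 248
406^8 ≡ 248^2 = 61504 ≡ 1318
406^16 ≡ 1318^2 = 1737124 ≡ 328
406^32 ≡ 328^2 = 107584 ≡ 109
406^64 ≡ 109^2 = 11881 ≡ 417
406^128 ≡ 417^2 = 173889 ≡ 496
406^256 ≡ 496^2 = 246016 ≡ 973
406^512 ≡ 973^2 = 946729 ≡ 949
406^1024 ≡ 949^2 = 900601 ≡ 677
1285 = 1024 + 256 + 4 + 1, so 406^1285 ≡ 677·973·248·406 ≡ 1324 (mod 1433)

1324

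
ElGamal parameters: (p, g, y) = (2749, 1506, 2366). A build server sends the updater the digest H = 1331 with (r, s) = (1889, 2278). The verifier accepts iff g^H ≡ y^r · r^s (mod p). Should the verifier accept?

reject

Left side g^H mod p:
1506^2 = 2268036 ≡ 111
1506^4 ≡ 111^2 = 12321 ≡ 1325
1506^8 ≡ 1325^2 = 1755625 ≡ 1763
1506^16 ≡ 1763^2 = 3108169 ≡ 1799
1506^32 ≡ 1799^2 = 3236401 ≡ 828
1506^64 ≡ 828^2 = 685584 ≡ 1083
1506^128 ≡ 1083^2 = 1172889 ≡ 1815
1506^256 ≡ 1815^2 = 3294225 ≡ 923
1506^512 ≡ 923^2 = 851929 ≡ 2488
1506^1024 ≡ 2488^2 = 6190144 ≡ 2145
1331 = 1024 + 256 + 32 + 16 + 2 + 1, so 1506^1331 ≡ 2145·923·828·1799·111·1506 ≡ 1297 (mod 2749)
Right side y^r · r^s mod p:
2366^2 = 5597956 ≡ 992
2366^4 ≡ 992^2 = 984064 ≡ 2671
2366^8 ≡ 2671^2 = 7134241 ≡ 586
2366^16 ≡ 586^2 = 343396 ≡ 2520
2366^32 ≡ 2520^2 = 6350400 ≡ 210
2366^64 ≡ 210^2 = 44100 ≡ 116
2366^128 ≡ 116^2 = 13456 ≡ 2460
2366^256 ≡ 2460^2 = 6051600 ≡ 1051
2366^512 ≡ 1051^2 = 1104601 ≡ 2252
2366^1024 ≡ 2252^2 = 5071504 ≡ 2348
1889 = 1024 + 512 + 256 + 64 + 32 + 1, so 2366^1889 ≡ 2348·2252·1051·116·210·2366 ≡ 2131 (mod 2749)
1889^2 = 3568321 ≡ 119
1889^4 ≡ 119^2 = 14161 ≡ 416
1889^8 ≡ 416^2 = 173056 ≡ 2618
1889^16 ≡ 2618^2 = 6853924 ≡ 667
1889^32 ≡ 667^2 = 444889 ≡ 2300
1889^64 ≡ 2300^2 = 5290000 ≡ 924
1889^128 ≡ 924^2 = 853776 ≡ 1586
1889^256 ≡ 1586^2 = 2515396 ≡ 61
1889^512 ≡ 61^2 = 3721 ≡ 972
1889^1024 ≡ 972^2 = 944784 ≡ 1877
1889^2048 ≡ 1877^2 = 3523129 ≡ 1660
2278 = 2048 + 128 + 64 + 32 + 4 + 2, so 1889^2278 ≡ 1660·1586·924·2300·416·119 ≡ 1112 (mod 2749)
2131·1112 = 2369672 ≡ 34 (mod 2749)
1297 ≠ 34, so verification fails.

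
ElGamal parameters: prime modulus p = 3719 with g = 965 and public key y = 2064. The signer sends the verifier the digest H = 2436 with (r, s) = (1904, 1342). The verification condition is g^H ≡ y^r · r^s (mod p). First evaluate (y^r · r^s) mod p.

1540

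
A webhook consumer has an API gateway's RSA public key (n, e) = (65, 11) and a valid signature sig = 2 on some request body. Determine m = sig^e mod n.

33

sig^2 ≡ 2^2 = 4
sig^4 ≡ 4^2 = 16
sig^8 ≡ 16^2 = 256 ≡ 61
11 = 8 + 2 + 1, so sig^11 ≡ 61·4·2 ≡ 33 (mod 65)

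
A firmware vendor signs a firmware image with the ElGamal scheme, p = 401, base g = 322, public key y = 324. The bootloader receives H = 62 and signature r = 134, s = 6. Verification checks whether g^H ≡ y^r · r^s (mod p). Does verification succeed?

Left side g^H mod p:
322^2 = 103684 ≡ 226
322^4 ≡ 226^2 = 51076 ≡ 149
322^8 ≡ 149^2 = 22201 ≡ 146
322^16 ≡ 146^2 = 21316 ≡ 63
322^32 ≡ 63^2 = 3969 ≡ 360
62 = 32 + 16 + 8 + 4 + 2, so 322^62 ≡ 360·63·146·149·226 ≡ 176 (mod 401)
Right side y^r · r^s mod p:
324^2 = 104976 ≡ 315
324^4 ≡ 315^2 = 99225 ≡ 178
324^8 ≡ 178^2 = 31684 ≡ 5
324^16 ≡ 5^2 = 25
324^32 ≡ 25^2 = 625 ≡ 224
324^64 ≡ 224^2 = 50176 ≡ 51
324^128 ≡ 51^2 = 2601 ≡ 195
134 = 128 + 4 + 2, so 324^134 ≡ 195·178·315 ≡ 385 (mod 401)
134^2 = 17956 ≡ 312
134^4 ≡ 312^2 = 97344 ≡ 302
6 = 4 + 2, so 134^6 ≡ 302·312 ≡ 390 (mod 401)
385·390 = 150150 ≡ 176 (mod 401)
176 ≡ 176 (mod 401), so the signature is genuine.

passes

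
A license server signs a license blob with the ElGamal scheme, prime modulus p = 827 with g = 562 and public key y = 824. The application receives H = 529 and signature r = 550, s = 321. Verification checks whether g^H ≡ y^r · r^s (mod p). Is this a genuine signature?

genuine

Left side g^H mod p:
Squares mod 827: 562^1≡562, 562^2≡757, 562^4≡765, 562^8≡536, 562^16≡327, 562^32≡246, 562^64≡145, 562^128≡350, 562^256≡104, 562^512≡65
529 = 512 + 16 + 1, so 562^529 ≡ 65·327·562 ≡ 122 (mod 827)
Right side y^r · r^s mod p:
Squares mod 827: 824^1≡824, 824^2≡9, 824^4≡81, 824^8≡772, 824^16≡544, 824^32≡697, 824^64≡360, 824^128≡588, 824^256≡58, 824^512≡56
550 = 512 + 32 + 4 + 2, so 824^550 ≡ 56·697·81·9 ≡ 566 (mod 827)
Squares mod 827: 550^1≡550, 550^2≡645, 550^4≡44, 550^8≡282, 550^16≡132, 550^32≡57, 550^64≡768, 550^128≡173, 550^256≡157
321 = 256 + 64 + 1, so 550^321 ≡ 157·768·550 ≡ 497 (mod 827)
566·497 = 281302 ≡ 122 (mod 827)
122 ≡ 122 (mod 827), so the signature is genuine.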